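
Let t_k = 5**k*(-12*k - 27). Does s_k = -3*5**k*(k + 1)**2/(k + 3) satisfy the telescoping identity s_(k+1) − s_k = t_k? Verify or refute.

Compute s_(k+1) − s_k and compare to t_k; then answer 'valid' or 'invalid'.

Invalid: residual 5**k*(24*k**2 + 120*k + 156)/(k**2 + 7*k + 12) ≠ 0.

s_(k+1) = -15*5**k*(k + 2)**2/(k + 4)
s_(k+1) − s_k = 5**k*(-12*k**3 - 87*k**2 - 213*k - 168)/(k**2 + 7*k + 12)
(s_(k+1) − s_k) − t_k = 5**k*(24*k**2 + 120*k + 156)/(k**2 + 7*k + 12)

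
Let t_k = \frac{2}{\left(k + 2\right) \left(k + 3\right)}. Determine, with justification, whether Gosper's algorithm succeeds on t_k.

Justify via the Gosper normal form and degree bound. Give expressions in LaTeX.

Yes. s_k = \frac{k}{k + 2}.

Ratio r(k) = (k + 2)/(k + 4).
A = k + 2, B = k + 4, C = 1.
Need (k + 2)·f(k+1) − (k + 3)·f(k) = 1.
Bound: deg f ≤ 1.
Coefficient equations give f(k) = k/2.
Then R = B(k−1)f/C = k*(k + 3)/2, so s_k = R(k)·t_k = k/(k + 2).
s_(k+1) − s_k = 2/(k**2 + 5*k + 6) = t_k.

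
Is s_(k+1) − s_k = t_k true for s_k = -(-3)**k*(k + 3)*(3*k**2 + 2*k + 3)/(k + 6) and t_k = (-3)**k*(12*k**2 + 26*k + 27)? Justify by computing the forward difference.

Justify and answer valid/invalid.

Invalid: residual (-3)**(k + 1)*(12*k**3 + 101*k**2 + 185*k + 165)/(k**2 + 13*k + 42) ≠ 0.

s_(k+1) = 3*(-3)**k*(k + 4)*(2*k + 3*(k + 1)**2 + 5)/(k + 7)
s_(k+1) − s_k = (-3)**k*(12*k**4 + 146*k**3 + 566*k**2 + 888*k + 639)/(k**2 + 13*k + 42)
(s_(k+1) − s_k) − t_k = (-3)**(k + 1)*(12*k**3 + 101*k**2 + 185*k + 165)/(k**2 + 13*k + 42)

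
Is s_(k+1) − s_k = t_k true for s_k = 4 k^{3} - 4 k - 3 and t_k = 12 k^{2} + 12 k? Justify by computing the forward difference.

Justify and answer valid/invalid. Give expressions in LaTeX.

s_(k+1) = -4*k + 4*(k + 1)**3 - 7
s_(k+1) − s_k = 12*k*(k + 1)
(s_(k+1) − s_k) − t_k = 0

Valid — Δs_k = t_k.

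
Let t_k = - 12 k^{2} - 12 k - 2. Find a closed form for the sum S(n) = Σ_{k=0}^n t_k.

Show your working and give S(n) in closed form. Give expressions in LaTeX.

S(n) = - 4 n^{3} - 12 n^{2} - 10 n - 2

r(k) = (6*k**2 + 18*k + 13)/(6*k**2 + 6*k + 1) after simplifying.
So A=1 and B=1, with C=k**2 + k + 1/6.
Key eq: (1)·f(k+1) = (1)·f(k) + (k**2 + k + 1/6).
Bound: deg f ≤ 3.
Solve for f: f(k) = k*(2*k**2 - 1)/6 (degree 3 ≤ 3).
Get s_k = R·t_k = -4*k**3 + 2*k with R(k) = B(k−1)f(k)/C(k) = k*(2*k**2 - 1)/(6*k**2 + 6*k + 1).
Check: Δs_k = -12*k**2 - 12*k - 2. ✓
s_(n+1) = -4*n**3 - 12*n**2 - 10*n - 2 and s_(0) = 0, so S(n) = -4*n**3 - 12*n**2 - 10*n - 2.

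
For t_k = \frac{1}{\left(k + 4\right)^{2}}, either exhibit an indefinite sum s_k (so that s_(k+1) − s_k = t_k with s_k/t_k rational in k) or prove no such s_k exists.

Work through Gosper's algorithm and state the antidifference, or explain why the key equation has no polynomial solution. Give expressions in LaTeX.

none (Gosper's algorithm certifies no s_k)

Ratio r(k) = (k + 4)**2/(k + 5)**2.
Take A(k)=k**2 + 8*k + 16, B(k)=k**2 + 10*k + 25, C(k)=1.
Key eq: (k**2 + 8*k + 16)·f(k+1) = (k**2 + 8*k + 16)·f(k) + (1).
From deg A=2, deg B=2, deg C=0: d=0.
f = c0 ⇒ A·f(k+1) − B(k−1)·f(k) − C = -1. The system {-1 = 0} is inconsistent; no antidifference.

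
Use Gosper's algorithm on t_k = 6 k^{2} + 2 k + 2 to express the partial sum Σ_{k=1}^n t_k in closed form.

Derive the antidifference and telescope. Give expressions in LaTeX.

S(n) = 2 n \left(n^{2} + 2 n + 2\right)

Step 1: r(k) = (k + 3*(k + 1)**2 + 2)/(3*k**2 + k + 1).
So A=1 and B=1, with C=k**2 + k/3 + 1/3.
f must satisfy (1)·f(k+1) − (1)·f(k) = k**2 + k/3 + 1/3.
From deg A=0, deg B=0, deg C=2: d=3.
A polynomial solution: f(k) = k*(k**2 - k + 1)/3.
So s_k = (B(k−1)f/C)·t_k = (k*(k**2 - k + 1)/(3*k**2 + k + 1))·t_k = 2*k*(k**2 - k + 1).
Check: Δs_k = 6*k**2 + 2*k + 2. ✓
Telescope: S(n) = s_(n+1) − s_(1) = 2*n**3 + 4*n**2 + 4*n + 2 − (2) = 2*n*(n**2 + 2*n + 2).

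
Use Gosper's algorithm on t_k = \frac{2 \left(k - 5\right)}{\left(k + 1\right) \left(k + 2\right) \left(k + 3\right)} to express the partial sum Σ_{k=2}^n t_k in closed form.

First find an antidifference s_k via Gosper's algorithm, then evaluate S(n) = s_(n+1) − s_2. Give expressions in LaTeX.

Compute t_(k+1)/t_k: get (k - 4)*(k + 1)/((k - 5)*(k + 4)).
Normal form (A,B,C) = (k + 1, k + 4, k - 5).
Need (k + 1)·f(k+1) − (k + 3)·f(k) = k - 5.
deg f ≤ 2 (via 1,1,1).
Coefficient equations give f(k) = -k*(k + 4).
R(k) = B(k−1)·f(k)/C(k) = -k*(k + 3)*(k + 4)/(k - 5); s_k = R·t_k = 2*k*(-k - 4)/((k + 1)*(k + 2)).
Verify: 2*(k - 5)/(k**3 + 6*k**2 + 11*k + 6) matches t_k.
s_(n+1) = 2*(-n**2 - 6*n - 5)/(n**2 + 5*n + 6) and s_(2) = -2, so S(n) = 2*(1 - n)/(n**2 + 5*n + 6).

S(n) = \frac{2 \left(1 - n\right)}{n^{2} + 5 n + 6}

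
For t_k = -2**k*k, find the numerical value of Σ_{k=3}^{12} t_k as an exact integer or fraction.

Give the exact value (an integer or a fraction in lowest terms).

The ratio is 2 + 2/k.
A = 2, B = 1, C = k.
Solve (2)·f(k+1) − (1)·f(k) = k.
From deg A=0, deg B=0, deg C=1: d=1.
A polynomial solution: f(k) = k - 2.
Get s_k = R·t_k = 2**k*(2 - k) with R(k) = B(k−1)f(k)/C(k) = (k - 2)/k.
Check: Δs_k = -2**k*k. ✓
Evaluate s at k=13 and k=3: -90112 and -8; difference -90104.

Σ = -90104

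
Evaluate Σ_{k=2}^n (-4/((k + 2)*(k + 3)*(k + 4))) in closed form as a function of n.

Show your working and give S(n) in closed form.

t_(k+1)/t_k = (k + 2)/(k + 5).
Take A(k)=k + 2, B(k)=k + 5, C(k)=1.
Solve (k + 2)·f(k+1) − (k + 4)·f(k) = 1.
Bound: deg f ≤ 2.
Solving with deg f ≤ 2: f(k) = k*(k + 5)/12.
R(k) = B(k−1)·f(k)/C(k) = k*(k + 4)*(k + 5)/12; s_k = R·t_k = k*(-k - 5)/(3*(k + 2)*(k + 3)).
Δs = -4/(k**3 + 9*k**2 + 26*k + 24), as required.
Telescope: S(n) = s_(n+1) − s_(2) = (-n**2 - 7*n - 6)/(3*(n**2 + 7*n + 12)) − (-7/30) = (-n**2 - 7*n + 8)/(10*(n**2 + 7*n + 12)).

S(n) = (-n**2 - 7*n + 8)/(10*(n**2 + 7*n + 12))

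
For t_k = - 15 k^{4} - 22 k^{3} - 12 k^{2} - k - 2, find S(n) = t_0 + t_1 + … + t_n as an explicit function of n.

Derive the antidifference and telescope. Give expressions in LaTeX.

t_(k+1)/t_k = (15*k**4 + 82*k**3 + 168*k**2 + 151*k + 52)/(15*k**4 + 22*k**3 + 12*k**2 + k + 2).
A = 1, B = 1, C = k**4 + 22*k**3/15 + 4*k**2/5 + k/15 + 2/15.
Solve (1)·f(k+1) − (1)·f(k) = k**4 + 22*k**3/15 + 4*k**2/5 + k/15 + 2/15.
Bound: deg f ≤ 5.
Solving with deg f ≤ 5: f(k) = k*(3*k**4 - 2*k**3 - 2*k**2 + 3)/15.
R(k) = B(k−1)·f(k)/C(k) = k*(3*k**4 - 2*k**3 - 2*k**2 + 3)/(15*k**4 + 22*k**3 + 12*k**2 + k + 2); s_k = R·t_k = k*(-3*k**4 + 2*k**3 + 2*k**2 - 3).
Verify: -15*k**4 - 22*k**3 - 12*k**2 - k - 2 matches t_k.
Telescope: S(n) = s_(n+1) − s_(0) = -3*n**5 - 13*n**4 - 20*n**3 - 12*n**2 - 4*n - 2 − (0) = -3*n**5 - 13*n**4 - 20*n**3 - 12*n**2 - 4*n - 2.

S(n) = - 3 n^{5} - 13 n^{4} - 20 n^{3} - 12 n^{2} - 4 n - 2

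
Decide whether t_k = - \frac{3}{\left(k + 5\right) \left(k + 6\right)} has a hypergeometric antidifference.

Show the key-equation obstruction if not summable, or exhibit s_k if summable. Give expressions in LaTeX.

Yes. s_k = - \frac{3 k}{5 k + 25}.

Ratio r(k) = (k + 5)/(k + 7).
A = k + 5, B = k + 7, C = 1.
f must satisfy (k + 5)·f(k+1) − (k + 6)·f(k) = 1.
d = 1 from the (1,1,0) case.
Solve for f: f(k) = k/5 (degree 1 ≤ 1).
R(k) = B(k−1)·f(k)/C(k) = k*(k + 6)/5; s_k = R·t_k = -3*k/(5*k + 25).
Verify: -3/(k**2 + 11*k + 30) matches t_k.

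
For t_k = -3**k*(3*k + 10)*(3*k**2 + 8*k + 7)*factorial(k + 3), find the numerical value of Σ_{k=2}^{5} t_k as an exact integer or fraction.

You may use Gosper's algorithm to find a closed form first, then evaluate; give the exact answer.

r(k) = 3*(9*k**4 + 117*k**3 + 560*k**2 + 1178*k + 936)/(9*k**3 + 54*k**2 + 101*k + 70) after simplifying.
A = 3*k + 12, B = 1, C = k**3 + 6*k**2 + 101*k/9 + 70/9.
f must satisfy (3*k + 12)·f(k+1) − (1)·f(k) = k**3 + 6*k**2 + 101*k/9 + 70/9.
Degrees (1,0,3) ⇒ d ≤ 2.
Match coefficients ⇒ f(k) = (3*k**2 + k + 2)/9.
So s_k = (B(k−1)f/C)·t_k = ((3*k**2 + k + 2)/((3*k + 10)*(3*k**2 + 8*k + 7)))·t_k = -3**k*(3*k**2 + k + 2)*factorial(k + 3).
s_(k+1) − s_k = -3**k*(3*k + 10)*(3*k**2 + 8*k + 7)*factorial(k + 3) = t_k.
Sum = s_(6) − s_(2); s_(6) = -30686584320, s_(2) = -17280 ⇒ -30686567040.

Σ = -30686567040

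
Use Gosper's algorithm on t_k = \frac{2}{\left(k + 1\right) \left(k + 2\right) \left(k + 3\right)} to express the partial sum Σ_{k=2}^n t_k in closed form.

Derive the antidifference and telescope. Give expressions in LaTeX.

r(k) = (k + 1)/(k + 4) after simplifying.
Factor: A=k + 1; B=k + 4; C=1.
f must satisfy (k + 1)·f(k+1) − (k + 3)·f(k) = 1.
deg f ≤ 2 (via 1,1,0).
Coefficient equations give f(k) = k*(k + 3)/4.
Then R = B(k−1)f/C = k*(k + 3)**2/4, so s_k = R(k)·t_k = k*(k + 3)/(2*(k + 1)*(k + 2)).
Verify: 2/(k**3 + 6*k**2 + 11*k + 6) matches t_k.
Telescope: S(n) = s_(n+1) − s_(2) = (n**2 + 5*n + 4)/(2*(n**2 + 5*n + 6)) − (5/12) = (n**2 + 5*n - 6)/(12*(n**2 + 5*n + 6)).

S(n) = \frac{n^{2} + 5 n - 6}{12 \left(n^{2} + 5 n + 6\right)}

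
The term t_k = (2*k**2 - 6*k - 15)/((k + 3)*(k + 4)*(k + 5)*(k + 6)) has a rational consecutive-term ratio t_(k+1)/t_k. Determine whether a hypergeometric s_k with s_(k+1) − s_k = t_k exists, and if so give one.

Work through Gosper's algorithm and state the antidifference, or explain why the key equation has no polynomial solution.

s_k = k*(k**2 - 108*k - 193)/(60*(k + 3)*(k + 4)*(k + 5))

Compute t_(k+1)/t_k: get (k + 3)*(6*k - 2*(k + 1)**2 + 21)/((k + 7)*(-2*k**2 + 6*k + 15)).
Factor: A=k + 3; B=k + 7; C=k**2 - 3*k - 15/2.
Key eq: (k + 3)·f(k+1) = (k + 6)·f(k) + (k**2 - 3*k - 15/2).
Bound: deg f ≤ 3.
Solve for f: f(k) = k*(k**2 - 108*k - 193)/120 (degree 3 ≤ 3).
Certificate R = B(k−1)f/C = k*(k + 6)*(k**2 - 108*k - 193)/(60*(2*k**2 - 6*k - 15)) gives s_k = k*(k**2 - 108*k - 193)/(60*(k + 3)*(k + 4)*(k + 5)).
s_(k+1) − s_k = (2*k**2 - 6*k - 15)/(k**4 + 18*k**3 + 119*k**2 + 342*k + 360) = t_k.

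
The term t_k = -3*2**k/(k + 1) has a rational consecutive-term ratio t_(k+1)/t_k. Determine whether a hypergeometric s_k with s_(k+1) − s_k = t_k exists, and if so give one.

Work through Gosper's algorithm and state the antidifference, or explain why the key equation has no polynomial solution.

none — t_k is not Gosper-summable

Ratio r(k) = 2*(k + 1)/(k + 2).
So A=2*k + 2 and B=k + 2, with C=1.
f must satisfy (2*k + 2)·f(k+1) − (k + 1)·f(k) = 1.
d = -1 from the (1,1,0) case.
deg f ≤ -1 is impossible — no certificate.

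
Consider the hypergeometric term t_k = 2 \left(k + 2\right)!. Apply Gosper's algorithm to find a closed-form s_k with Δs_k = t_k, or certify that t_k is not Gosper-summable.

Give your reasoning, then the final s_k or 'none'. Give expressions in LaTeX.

t_(k+1)/t_k = k + 3.
Take A(k)=k + 3, B(k)=1, C(k)=1.
f must satisfy (k + 3)·f(k+1) − (1)·f(k) = 1.
From deg A=1, deg B=0, deg C=0: d=-1.
Negative degree bound (-1): no f exists, t_k not Gosper-summable.

no hypergeometric antidifference exists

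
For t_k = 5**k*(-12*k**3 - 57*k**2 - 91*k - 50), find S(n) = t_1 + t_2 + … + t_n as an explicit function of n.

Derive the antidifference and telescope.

S(n) = -15*5**n*n**3 - 60*5**n*n**2 - 95*5**n*n - 50*5**n + 50

r(k) = 5*(12*k**3 + 93*k**2 + 241*k + 210)/(12*k**3 + 57*k**2 + 91*k + 50) after simplifying.
So A=5 and B=1, with C=k**3 + 19*k**2/4 + 91*k/12 + 25/6.
Set up (5)·f(k+1) − (1)·f(k) − (k**3 + 19*k**2/4 + 91*k/12 + 25/6) = 0.
deg f ≤ 3 (via 0,0,3).
Solving with deg f ≤ 3: f(k) = k*(3*k**2 + 3*k + 4)/12.
Then R = B(k−1)f/C = k*(3*k**2 + 3*k + 4)/((k + 2)*(12*k**2 + 33*k + 25)), so s_k = R(k)·t_k = 5**k*k*(-3*k**2 - 3*k - 4).
Verify: 5**k*(-12*k**3 - 57*k**2 - 91*k - 50) matches t_k.
s_(n+1) = 5**(n + 1)*(-3*n**3 - 12*n**2 - 19*n - 10) and s_(1) = -50, so S(n) = -15*5**n*n**3 - 60*5**n*n**2 - 95*5**n*n - 50*5**n + 50.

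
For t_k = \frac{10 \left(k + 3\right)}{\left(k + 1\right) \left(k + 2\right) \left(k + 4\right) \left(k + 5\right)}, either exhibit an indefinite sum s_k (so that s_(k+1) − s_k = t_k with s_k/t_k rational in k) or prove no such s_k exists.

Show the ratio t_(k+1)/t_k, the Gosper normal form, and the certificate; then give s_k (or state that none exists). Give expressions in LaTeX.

s_k = \frac{5 k \left(k + 5\right)}{4 \left(k^{2} + 5 k + 4\right)}

r(k) = (k + 1)*(k + 4)**2/((k + 3)**2*(k + 6)) after simplifying.
Normal form (A,B,C) = (k + 1, k + 6, k**2 + 6*k + 9).
Solve (k + 1)·f(k+1) − (k + 5)·f(k) = k**2 + 6*k + 9.
Degrees (1,1,2) ⇒ d ≤ 4.
A polynomial solution: f(k) = k*(k + 2)*(k + 3)*(k + 5)/8.
Certificate R = B(k−1)f/C = k*(k + 2)*(k + 5)**2/(8*(k + 3)) gives s_k = 5*k*(k + 5)/(4*(k**2 + 5*k + 4)).
s_(k+1) − s_k = 10*(k + 3)/(k**4 + 12*k**3 + 49*k**2 + 78*k + 40) = t_k.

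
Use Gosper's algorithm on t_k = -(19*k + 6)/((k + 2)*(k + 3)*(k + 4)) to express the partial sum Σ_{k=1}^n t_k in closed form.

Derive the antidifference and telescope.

S(n) = n*(-41*n - 59)/(12*(n**2 + 7*n + 12))

Compute t_(k+1)/t_k: get (k + 2)*(19*k + 25)/((k + 5)*(19*k + 6)).
So A=k + 2 and B=k + 5, with C=k + 6/19.
Set up (k + 2)·f(k+1) − (k + 4)·f(k) − (k + 6/19) = 0.
d = 2 from the (1,1,1) case.
Solving with deg f ≤ 2: f(k) = k*(11*k - 2)/57.
Then R = B(k−1)f/C = k*(k + 4)*(11*k - 2)/(3*(19*k + 6)), so s_k = R(k)·t_k = k*(2 - 11*k)/(3*(k + 2)*(k + 3)).
Verify: (-19*k - 6)/(k**3 + 9*k**2 + 26*k + 24) matches t_k.
Evaluate: s_(n+1) = (-11*n**2 - 20*n - 9)/(3*(n**2 + 7*n + 12)); subtract s_(1) = -1/4 ⇒ S(n) = n*(-41*n - 59)/(12*(n**2 + 7*n + 12)).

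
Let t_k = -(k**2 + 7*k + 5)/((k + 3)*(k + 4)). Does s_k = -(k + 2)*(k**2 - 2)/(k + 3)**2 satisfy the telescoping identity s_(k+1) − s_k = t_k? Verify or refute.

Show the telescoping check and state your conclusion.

s_(k+1) = -(k + 3)*((k + 1)**2 - 2)/(k + 4)**2
s_(k+1) − s_k = ((2 - (k + 1)**2)*(k + 3)**3 + (k + 2)*(k + 4)**2*(k**2 - 2))/((k + 3)**2*(k + 4)**2)
(s_(k+1) − s_k) − t_k = (6*k**2 + 28*k + 23)/(k**4 + 14*k**3 + 73*k**2 + 168*k + 144)

Invalid: residual (6*k**2 + 28*k + 23)/(k**4 + 14*k**3 + 73*k**2 + 168*k + 144) ≠ 0.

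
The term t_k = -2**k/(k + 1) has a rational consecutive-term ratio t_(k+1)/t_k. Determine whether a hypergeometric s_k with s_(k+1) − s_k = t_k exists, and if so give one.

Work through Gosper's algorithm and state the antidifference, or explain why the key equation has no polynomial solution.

none — t_k is not Gosper-summable

Compute t_(k+1)/t_k: get 2*(k + 1)/(k + 2).
Take A(k)=2*k + 2, B(k)=k + 2, C(k)=1.
Key eq: (2*k + 2)·f(k+1) = (k + 1)·f(k) + (1).
d = -1 from the (1,1,0) case.
Bound -1 < 0, so the key equation has no polynomial solution.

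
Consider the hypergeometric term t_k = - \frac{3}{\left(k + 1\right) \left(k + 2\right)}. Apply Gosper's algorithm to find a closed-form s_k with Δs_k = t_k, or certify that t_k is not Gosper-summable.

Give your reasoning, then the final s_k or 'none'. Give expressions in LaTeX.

s_k = - \frac{3 k}{k + 1}

Step 1: r(k) = (k + 1)/(k + 3).
Normal form (A,B,C) = (k + 1, k + 3, 1).
f must satisfy (k + 1)·f(k+1) − (k + 2)·f(k) = 1.
d = 1 from the (1,1,0) case.
Solve for f: f(k) = k (degree 1 ≤ 1).
R(k) = B(k−1)·f(k)/C(k) = k*(k + 2); s_k = R·t_k = -3*k/(k + 1).
Δs = -3/(k**2 + 3*k + 2), as required.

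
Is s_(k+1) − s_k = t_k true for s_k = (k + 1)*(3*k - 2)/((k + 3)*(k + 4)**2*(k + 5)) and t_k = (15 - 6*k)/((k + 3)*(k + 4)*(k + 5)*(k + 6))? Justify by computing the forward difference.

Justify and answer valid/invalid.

Invalid: residual 3*(9*k**2 + 25*k - 72)/(k**6 + 27*k**5 + 301*k**4 + 1773*k**3 + 5818*k**2 + 10080*k + 7200) ≠ 0.

s_(k+1) = (k + 2)*(3*k + 1)/((k + 4)*(k + 5)**2*(k + 6))
s_(k+1) − s_k = 6*(-k**3 - 2*k**2 + 15*k + 14)/(k**6 + 27*k**5 + 301*k**4 + 1773*k**3 + 5818*k**2 + 10080*k + 7200)
(s_(k+1) − s_k) − t_k = 3*(9*k**2 + 25*k - 72)/(k**6 + 27*k**5 + 301*k**4 + 1773*k**3 + 5818*k**2 + 10080*k + 7200)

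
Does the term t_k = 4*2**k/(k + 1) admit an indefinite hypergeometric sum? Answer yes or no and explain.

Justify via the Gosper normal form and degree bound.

No; the degree bound rules out any f.

The ratio is 2*(k + 1)/(k + 2).
Gosper form: A/B · C(k+1)/C(k) with A=2*k + 2, B=k + 2, C=1.
f must satisfy (2*k + 2)·f(k+1) − (k + 1)·f(k) = 1.
deg f ≤ -1 (via 1,1,0).
Bound -1 < 0, so the key equation has no polynomial solution.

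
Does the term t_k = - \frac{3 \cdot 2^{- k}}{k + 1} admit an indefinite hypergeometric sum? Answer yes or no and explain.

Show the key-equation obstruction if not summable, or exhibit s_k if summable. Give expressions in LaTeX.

No — t_k has no hypergeometric antidifference.

Compute t_(k+1)/t_k: get (k + 1)/(2*(k + 2)).
Factor: A=k/2 + 1/2; B=k + 2; C=1.
Need (k/2 + 1/2)·f(k+1) − (k + 1)·f(k) = 1.
deg f ≤ -1 (via 1,1,0).
d = -1 < 0 ⇒ no nonzero polynomial f; not summable.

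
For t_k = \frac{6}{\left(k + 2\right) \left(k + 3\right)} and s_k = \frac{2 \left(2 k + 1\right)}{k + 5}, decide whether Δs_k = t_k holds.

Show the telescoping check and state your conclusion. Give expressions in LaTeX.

Invalid: residual \frac{12 \left(k^{2} + 2 k - 6\right)}{k^{4} + 16 k^{3} + 91 k^{2} + 216 k + 180} ≠ 0.

s_(k+1) = 2*(2*k + 3)/(k + 6)
s_(k+1) − s_k = 18/(k**2 + 11*k + 30)
(s_(k+1) − s_k) − t_k = 12*(k**2 + 2*k - 6)/(k**4 + 16*k**3 + 91*k**2 + 216*k + 180)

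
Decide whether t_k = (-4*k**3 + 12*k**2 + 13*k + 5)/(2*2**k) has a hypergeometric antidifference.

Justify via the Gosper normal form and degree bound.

r(k) = (4*k**3 - 25*k - 26)/(2*(4*k**3 - 12*k**2 - 13*k - 5)) after simplifying.
So A=1/2 and B=1, with C=k**3 - 3*k**2 - 13*k/4 - 5/4.
f must satisfy (1/2)·f(k+1) − (1)·f(k) = k**3 - 3*k**2 - 13*k/4 - 5/4.
deg f ≤ 3 (via 0,0,3).
A polynomial solution: f(k) = -(4*k**3 - k - 2)/2.
So s_k = (B(k−1)f/C)·t_k = (-2*(4*k**3 - k - 2)/(4*k**3 - 12*k**2 - 13*k - 5))·t_k = (4*k**3 - k - 2)/2**k.
s_(k+1) − s_k = (-8*k**3 + k + 4*(k + 1)**3 + 1)/(2*2**k) = t_k.

Yes. s_k = (4*k**3 - k - 2)/2**k.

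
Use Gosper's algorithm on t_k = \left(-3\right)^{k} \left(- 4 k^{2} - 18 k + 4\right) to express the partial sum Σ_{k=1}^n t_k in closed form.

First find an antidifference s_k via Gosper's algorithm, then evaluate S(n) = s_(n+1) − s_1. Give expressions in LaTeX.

The ratio is 3*(-2*k**2 - 13*k - 9)/(2*k**2 + 9*k - 2).
Factor: A=-3; B=1; C=k**2 + 9*k/2 - 1.
Set up (-3)·f(k+1) − (1)·f(k) − (k**2 + 9*k/2 - 1) = 0.
deg f ≤ 2 (via 0,0,2).
Coefficient equations give f(k) = -(k - 1)*(k + 4)/4.
Then R = B(k−1)f/C = -(k - 1)*(k + 4)/(2*(2*k**2 + 9*k - 2)), so s_k = R(k)·t_k = (-3)**k*(k**2 + 3*k - 4).
Δs = (-3)**k*(-4*k**2 - 18*k + 4), as required.
Evaluate: s_(n+1) = 3*(-3)**n*n*(-n - 5); subtract s_(1) = 0 ⇒ S(n) = 3*(-3)**n*n*(-n - 5).

S(n) = 3 \left(-3\right)^{n} n \left(- n - 5\right)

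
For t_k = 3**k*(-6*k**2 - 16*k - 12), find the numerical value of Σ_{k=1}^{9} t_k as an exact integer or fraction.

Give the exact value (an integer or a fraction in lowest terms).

Step 1: r(k) = 3*(3*k**2 + 14*k + 17)/(3*k**2 + 8*k + 6).
Factor: A=3; B=1; C=k**2 + 8*k/3 + 2.
Need (3)·f(k+1) − (1)·f(k) = k**2 + 8*k/3 + 2.
Bound: deg f ≤ 2.
A polynomial solution: f(k) = (3*k**2 - k + 3)/6.
Get s_k = R·t_k = 3**k*(-3*k**2 + k - 3) with R(k) = B(k−1)f(k)/C(k) = (3*k**2 - k + 3)/(2*(3*k**2 + 8*k + 6)).
s_(k+1) − s_k = 3**k*(-6*k**2 - 16*k - 12) = t_k.
Telescoping: Σ = s_(10) − s_(1) = -17301357 − (-15) = -17301342.

Σ = -17301342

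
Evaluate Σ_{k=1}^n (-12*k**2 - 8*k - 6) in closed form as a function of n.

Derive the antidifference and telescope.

S(n) = 2*n*(-2*n**2 - 5*n - 6)

r(k) = (6*k**2 + 16*k + 13)/(6*k**2 + 4*k + 3) after simplifying.
A = 1, B = 1, C = k**2 + 2*k/3 + 1/2.
f must satisfy (1)·f(k+1) − (1)·f(k) = k**2 + 2*k/3 + 1/2.
Bound: deg f ≤ 3.
Solve for f: f(k) = k*(2*k**2 - k + 2)/6 (degree 3 ≤ 3).
Get s_k = R·t_k = 2*k*(-2*k**2 + k - 2) with R(k) = B(k−1)f(k)/C(k) = k*(2*k**2 - k + 2)/(6*k**2 + 4*k + 3).
Verify: -12*k**2 - 8*k - 6 matches t_k.
Telescope: S(n) = s_(n+1) − s_(1) = -4*n**3 - 10*n**2 - 12*n - 6 − (-6) = 2*n*(-2*n**2 - 5*n - 6).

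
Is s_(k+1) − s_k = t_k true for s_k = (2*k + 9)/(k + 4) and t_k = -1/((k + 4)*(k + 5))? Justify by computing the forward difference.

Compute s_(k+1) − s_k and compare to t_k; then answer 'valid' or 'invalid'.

s_(k+1) = (2*k + 11)/(k + 5)
s_(k+1) − s_k = -1/(k**2 + 9*k + 20)
(s_(k+1) − s_k) − t_k = 0

valid; difference matches t_k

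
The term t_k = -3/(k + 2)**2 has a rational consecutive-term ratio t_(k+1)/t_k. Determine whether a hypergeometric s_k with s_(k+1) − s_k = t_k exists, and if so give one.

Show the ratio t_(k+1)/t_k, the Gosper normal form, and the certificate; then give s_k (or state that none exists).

Ratio r(k) = (k + 2)**2/(k + 3)**2.
Gosper form: A/B · C(k+1)/C(k) with A=k**2 + 4*k + 4, B=k**2 + 6*k + 9, C=1.
Need (k**2 + 4*k + 4)·f(k+1) − (k**2 + 4*k + 4)·f(k) = 1.
Degrees (2,2,0) ⇒ d ≤ 0.
Write f(k) = c0. Then LHS − RHS = -1, requiring -1 = 0: contradictory. No certificate.

no hypergeometric antidifference exists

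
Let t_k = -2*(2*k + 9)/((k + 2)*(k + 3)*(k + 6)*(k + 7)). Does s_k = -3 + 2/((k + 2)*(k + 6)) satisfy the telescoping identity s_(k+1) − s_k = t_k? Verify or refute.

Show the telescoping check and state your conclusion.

s_(k+1) = -3 + 2/((k + 3)*(k + 7))
s_(k+1) − s_k = 2*(-2*k - 9)/(k**4 + 18*k**3 + 113*k**2 + 288*k + 252)
(s_(k+1) − s_k) − t_k = 0

Valid: the claim telescopes to t_k.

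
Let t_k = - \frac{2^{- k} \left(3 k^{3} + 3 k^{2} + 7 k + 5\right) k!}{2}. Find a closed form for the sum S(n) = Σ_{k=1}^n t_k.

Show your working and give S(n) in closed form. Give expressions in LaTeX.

The ratio is (3*k**4 + 15*k**3 + 34*k**2 + 40*k + 18)/(2*(3*k**3 + 3*k**2 + 7*k + 5)).
Factor: A=k/2 + 1/2; B=1; C=k**3 + k**2 + 7*k/3 + 5/3.
Set up (k/2 + 1/2)·f(k+1) − (1)·f(k) − (k**3 + k**2 + 7*k/3 + 5/3) = 0.
From deg A=1, deg B=0, deg C=3: d=2.
Coefficient equations give f(k) = 2*(3*k**2 - 2)/3.
So s_k = (B(k−1)f/C)·t_k = (2*(3*k**2 - 2)/(3*k**3 + 3*k**2 + 7*k + 5))·t_k = -(3*k**2 - 2)*factorial(k)/2**k.
Δs = -(3*k**3 + 3*k**2 + 7*k + 5)*factorial(k)/(2*2**k), as required.
s_(n+1) = -2**(-n - 1)*(3*n**2 + 6*n + 1)*factorial(n + 1) and s_(1) = -1/2, so S(n) = 2**(-n - 1)*(2**n - 3*n**3*factorial(n) - 9*n**2*factorial(n) - 7*n*factorial(n) - factorial(n)).

S(n) = 2^{- n - 1} \left(2^{n} - 3 n^{3} n! - 9 n^{2} n! - 7 n n! - n!\right)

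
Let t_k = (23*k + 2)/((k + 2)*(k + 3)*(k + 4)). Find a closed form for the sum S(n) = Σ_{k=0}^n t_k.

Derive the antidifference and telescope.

S(n) = (4*n**2 + 5*n + 1)/(n**2 + 7*n + 12)

t_(k+1)/t_k = (k + 2)*(23*k + 25)/((k + 5)*(23*k + 2)).
So A=k + 2 and B=k + 5, with C=k + 2/23.
f must satisfy (k + 2)·f(k+1) − (k + 4)·f(k) = k + 2/23.
deg f ≤ 2 (via 1,1,1).
Solving with deg f ≤ 2: f(k) = k*(4*k - 3)/23.
R(k) = B(k−1)·f(k)/C(k) = k*(k + 4)*(4*k - 3)/(23*k + 2); s_k = R·t_k = k*(4*k - 3)/((k + 2)*(k + 3)).
s_(k+1) − s_k = (23*k + 2)/(k**3 + 9*k**2 + 26*k + 24) = t_k.
Telescope: S(n) = s_(n+1) − s_(0) = (4*n**2 + 5*n + 1)/(n**2 + 7*n + 12) − (0) = (4*n**2 + 5*n + 1)/(n**2 + 7*n + 12).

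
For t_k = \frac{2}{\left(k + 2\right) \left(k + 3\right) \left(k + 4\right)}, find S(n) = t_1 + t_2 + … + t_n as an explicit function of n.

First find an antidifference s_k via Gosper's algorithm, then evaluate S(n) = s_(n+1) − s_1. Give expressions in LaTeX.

S(n) = \frac{n \left(n + 7\right)}{12 \left(n^{2} + 7 n + 12\right)}

Ratio r(k) = (k + 2)/(k + 5).
Gosper form: A/B · C(k+1)/C(k) with A=k + 2, B=k + 5, C=1.
Need (k + 2)·f(k+1) − (k + 4)·f(k) = 1.
d = 2 from the (1,1,0) case.
A polynomial solution: f(k) = k*(k + 5)/12.
Then R = B(k−1)f/C = k*(k + 4)*(k + 5)/12, so s_k = R(k)·t_k = k*(k + 5)/(6*(k + 2)*(k + 3)).
s_(k+1) − s_k = 2/(k**3 + 9*k**2 + 26*k + 24) = t_k.
Evaluate: s_(n+1) = (n**2 + 7*n + 6)/(6*(n**2 + 7*n + 12)); subtract s_(1) = 1/12 ⇒ S(n) = n*(n + 7)/(12*(n**2 + 7*n + 12)).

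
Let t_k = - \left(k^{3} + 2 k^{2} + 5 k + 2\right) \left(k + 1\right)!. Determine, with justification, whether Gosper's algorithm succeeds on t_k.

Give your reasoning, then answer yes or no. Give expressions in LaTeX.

Yes. s_k = - \left(k^{2} - k + 2\right) \left(k + 1\right)!.

t_(k+1)/t_k = (k**4 + 7*k**3 + 22*k**2 + 34*k + 20)/(k**3 + 2*k**2 + 5*k + 2).
Take A(k)=k + 2, B(k)=1, C(k)=k**3 + 2*k**2 + 5*k + 2.
Solve (k + 2)·f(k+1) − (1)·f(k) = k**3 + 2*k**2 + 5*k + 2.
Bound: deg f ≤ 2.
A polynomial solution: f(k) = k**2 - k + 2.
So s_k = (B(k−1)f/C)·t_k = ((k**2 - k + 2)/(k**3 + 2*k**2 + 5*k + 2))·t_k = -(k**2 - k + 2)*factorial(k + 1).
Δs = -(k**3 + 2*k**2 + 5*k + 2)*factorial(k + 1), as required.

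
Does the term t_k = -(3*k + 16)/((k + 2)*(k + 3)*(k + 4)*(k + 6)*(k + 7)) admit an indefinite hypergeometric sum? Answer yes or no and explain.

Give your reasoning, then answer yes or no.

Ratio r(k) = (k + 2)*(k + 6)*(3*k + 19)/((k + 5)*(k + 8)*(3*k + 16)).
So A=k + 2 and B=k + 8, with C=k**2 + 31*k/3 + 80/3.
Need (k + 2)·f(k+1) − (k + 7)·f(k) = k**2 + 31*k/3 + 80/3.
Bound: deg f ≤ 5.
Coefficient equations give f(k) = k*(k + 4)*(k + 5)*(k**2 + 11*k + 36)/108.
Certificate R = B(k−1)f/C = k*(k + 4)*(k + 7)*(k**2 + 11*k + 36)/(36*(3*k + 16)) gives s_k = k*(-k**2 - 11*k - 36)/(36*(k**3 + 11*k**2 + 36*k + 36)).
Check: Δs_k = (-3*k - 16)/(k**5 + 22*k**4 + 185*k**3 + 740*k**2 + 1404*k + 1008). ✓

Yes. s_k = k*(-k**2 - 11*k - 36)/(36*(k**3 + 11*k**2 + 36*k + 36)).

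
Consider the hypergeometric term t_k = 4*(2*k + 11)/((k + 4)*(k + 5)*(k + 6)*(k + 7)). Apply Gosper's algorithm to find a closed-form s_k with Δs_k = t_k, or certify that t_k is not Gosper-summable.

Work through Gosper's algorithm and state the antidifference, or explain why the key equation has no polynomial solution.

t_(k+1)/t_k = (k + 4)*(2*k + 13)/((k + 8)*(2*k + 11)).
Gosper form: A/B · C(k+1)/C(k) with A=k + 4, B=k + 8, C=k + 11/2.
f must satisfy (k + 4)·f(k+1) − (k + 7)·f(k) = k + 11/2.
Degrees (1,1,1) ⇒ d ≤ 3.
Coefficient equations give f(k) = k*(k + 5)*(k + 10)/48.
Certificate R = B(k−1)f/C = k*(k + 5)*(k + 7)*(k + 10)/(24*(2*k + 11)) gives s_k = k*(k + 10)/(6*(k**2 + 10*k + 24)).
s_(k+1) − s_k = 4*(2*k + 11)/(k**4 + 22*k**3 + 179*k**2 + 638*k + 840) = t_k.

s_k = k*(k + 10)/(6*(k**2 + 10*k + 24))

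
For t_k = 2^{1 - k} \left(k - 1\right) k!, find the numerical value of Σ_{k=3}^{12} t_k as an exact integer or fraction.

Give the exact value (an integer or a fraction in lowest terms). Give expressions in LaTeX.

The ratio is k*(k + 1)/(2*(k - 1)).
A = k/2 + 1/2, B = 1, C = k - 1.
Need (k/2 + 1/2)·f(k+1) − (1)·f(k) = k - 1.
From deg A=1, deg B=0, deg C=1: d=0.
Solve for f: f(k) = 2 (degree 0 ≤ 0).
Certificate R = B(k−1)f/C = 2/(k - 1) gives s_k = 2**(2 - k)*factorial(k).
Δs = 2**(1 - k)*(k - 1)*factorial(k), as required.
Sum = s_(13) − s_(3); s_(13) = 6081075/2, s_(3) = 3 ⇒ 6081069/2.

Σ = 6081069/2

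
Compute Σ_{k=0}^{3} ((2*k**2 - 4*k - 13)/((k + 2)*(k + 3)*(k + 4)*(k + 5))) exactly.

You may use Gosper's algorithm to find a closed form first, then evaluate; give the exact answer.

Ratio r(k) = (k + 2)*(4*k - 2*(k + 1)**2 + 17)/((k + 6)*(-2*k**2 + 4*k + 13)).
Gosper form: A/B · C(k+1)/C(k) with A=k + 2, B=k + 6, C=k**2 - 2*k - 13/2.
Set up (k + 2)·f(k+1) − (k + 5)·f(k) − (k**2 - 2*k - 13/2) = 0.
From deg A=1, deg B=1, deg C=2: d=3.
A polynomial solution: f(k) = -k*(k**2 + 57*k + 98)/48.
So s_k = (B(k−1)f/C)·t_k = (-k*(k + 5)*(k**2 + 57*k + 98)/(24*(2*k**2 - 4*k - 13)))·t_k = k*(-k**2 - 57*k - 98)/(24*(k + 2)*(k + 3)*(k + 4)).
s_(k+1) − s_k = (2*k**2 - 4*k - 13)/(k**4 + 14*k**3 + 71*k**2 + 154*k + 120) = t_k.
Telescoping: Σ = s_(4) − s_(0) = -19/112 − (0) = -19/112.

Σ = -19/112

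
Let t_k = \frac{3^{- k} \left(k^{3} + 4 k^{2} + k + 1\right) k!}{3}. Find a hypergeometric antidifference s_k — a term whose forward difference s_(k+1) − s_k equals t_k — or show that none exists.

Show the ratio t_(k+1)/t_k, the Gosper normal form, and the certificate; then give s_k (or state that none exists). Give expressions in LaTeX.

t_(k+1)/t_k = (k + 1)*(k + (k + 1)**3 + 4*(k + 1)**2 + 2)/(3*(k**3 + 4*k**2 + k + 1)).
Factor: A=k/3 + 1/3; B=1; C=k**3 + 4*k**2 + k + 1.
Need (k/3 + 1/3)·f(k+1) − (1)·f(k) = k**3 + 4*k**2 + k + 1.
Degrees (1,0,3) ⇒ d ≤ 2.
Solving with deg f ≤ 2: f(k) = 3*(k**2 + 4*k + 2).
So s_k = (B(k−1)f/C)·t_k = (3*(k**2 + 4*k + 2)/(k**3 + 4*k**2 + k + 1))·t_k = (k**2 + 4*k + 2)*factorial(k)/3**k.
Δs = (k**3 + 4*k**2 + k + 1)*factorial(k)/(3*3**k), as required.

s_k = 3^{- k} \left(k^{2} + 4 k + 2\right) k!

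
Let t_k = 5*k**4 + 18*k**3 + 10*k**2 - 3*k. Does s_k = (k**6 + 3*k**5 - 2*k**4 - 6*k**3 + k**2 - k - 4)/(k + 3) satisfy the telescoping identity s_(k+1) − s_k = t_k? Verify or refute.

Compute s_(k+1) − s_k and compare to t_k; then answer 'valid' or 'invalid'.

s_(k+1) = (k**6 + 9*k**5 + 28*k**4 + 36*k**3 + 16*k**2 - 4*k - 8)/(k + 4)
s_(k+1) − s_k = (5*k**6 + 45*k**5 + 134*k**4 + 147*k**3 + 41*k**2 - 12*k - 8)/(k**2 + 7*k + 12)
(s_(k+1) − s_k) − t_k = 2*(-4*k**5 - 31*k**4 - 68*k**3 - 29*k**2 + 12*k - 4)/(k**2 + 7*k + 12)

Invalid: residual 2*(-4*k**5 - 31*k**4 - 68*k**3 - 29*k**2 + 12*k - 4)/(k**2 + 7*k + 12) ≠ 0.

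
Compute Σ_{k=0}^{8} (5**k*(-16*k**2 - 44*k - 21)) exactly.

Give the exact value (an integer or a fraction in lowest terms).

Σ = -648437501

r(k) = 5*(16*k**2 + 76*k + 81)/(16*k**2 + 44*k + 21) after simplifying.
Normal form (A,B,C) = (5, 1, k**2 + 11*k/4 + 21/16).
Need (5)·f(k+1) − (1)·f(k) = k**2 + 11*k/4 + 21/16.
deg f ≤ 2 (via 0,0,2).
Coefficient equations give f(k) = (4*k**2 + k - 1)/16.
Get s_k = R·t_k = 5**k*(-4*k**2 - k + 1) with R(k) = B(k−1)f(k)/C(k) = (4*k**2 + k - 1)/(16*k**2 + 44*k + 21).
Check: Δs_k = 5**k*(-16*k**2 - 44*k - 21). ✓
Σ_(k=0)^(8) t_k = s_(9) − s_(0) = -648437500 − (1) = -648437501.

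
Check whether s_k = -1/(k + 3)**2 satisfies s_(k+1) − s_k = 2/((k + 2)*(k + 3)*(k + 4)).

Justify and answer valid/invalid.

s_(k+1) = -1/(k + 4)**2
s_(k+1) − s_k = -1/(k + 4)**2 + (k + 3)**(-2)
(s_(k+1) − s_k) − t_k = (-3*k - 10)/(k**5 + 16*k**4 + 101*k**3 + 314*k**2 + 480*k + 288)

Invalid: residual (-3*k - 10)/(k**5 + 16*k**4 + 101*k**3 + 314*k**2 + 480*k + 288) ≠ 0.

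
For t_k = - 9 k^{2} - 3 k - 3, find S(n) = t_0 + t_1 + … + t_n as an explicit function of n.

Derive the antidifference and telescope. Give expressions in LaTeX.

S(n) = - 3 n^{3} - 6 n^{2} - 6 n - 3

t_(k+1)/t_k = (k + 3*(k + 1)**2 + 2)/(3*k**2 + k + 1).
Gosper form: A/B · C(k+1)/C(k) with A=1, B=1, C=k**2 + k/3 + 1/3.
Need (1)·f(k+1) − (1)·f(k) = k**2 + k/3 + 1/3.
Bound: deg f ≤ 3.
Match coefficients ⇒ f(k) = k*(k**2 - k + 1)/3.
Certificate R = B(k−1)f/C = k*(k**2 - k + 1)/(3*k**2 + k + 1) gives s_k = 3*k*(-k**2 + k - 1).
s_(k+1) − s_k = -9*k**2 - 3*k - 3 = t_k.
s_(n+1) = -3*n**3 - 6*n**2 - 6*n - 3 and s_(0) = 0, so S(n) = -3*n**3 - 6*n**2 - 6*n - 3.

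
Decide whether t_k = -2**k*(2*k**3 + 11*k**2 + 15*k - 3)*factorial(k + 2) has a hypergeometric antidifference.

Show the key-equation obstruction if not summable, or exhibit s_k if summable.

Yes. s_k = -2**k*(k**2 + k - 3)*factorial(k + 2).

r(k) = 2*(2*k**4 + 23*k**3 + 94*k**2 + 154*k + 75)/(2*k**3 + 11*k**2 + 15*k - 3) after simplifying.
A = 2*k + 6, B = 1, C = k**3 + 11*k**2/2 + 15*k/2 - 3/2.
Key eq: (2*k + 6)·f(k+1) = (1)·f(k) + (k**3 + 11*k**2/2 + 15*k/2 - 3/2).
deg f ≤ 2 (via 1,0,3).
Solve for f: f(k) = (k**2 + k - 3)/2 (degree 2 ≤ 2).
Then R = B(k−1)f/C = (k**2 + k - 3)/(2*k**3 + 11*k**2 + 15*k - 3), so s_k = R(k)·t_k = -2**k*(k**2 + k - 3)*factorial(k + 2).
Check: Δs_k = -2**k*(2*k**3 + 11*k**2 + 15*k - 3)*factorial(k + 2). ✓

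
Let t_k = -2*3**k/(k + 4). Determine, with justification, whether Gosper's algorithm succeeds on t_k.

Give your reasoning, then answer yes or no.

Ratio r(k) = 3*(k + 4)/(k + 5).
Normal form (A,B,C) = (3*k + 12, k + 5, 1).
Set up (3*k + 12)·f(k+1) − (k + 4)·f(k) − (1) = 0.
Bound: deg f ≤ -1.
deg f ≤ -1 is impossible — no certificate.

No — t_k has no hypergeometric antidifference.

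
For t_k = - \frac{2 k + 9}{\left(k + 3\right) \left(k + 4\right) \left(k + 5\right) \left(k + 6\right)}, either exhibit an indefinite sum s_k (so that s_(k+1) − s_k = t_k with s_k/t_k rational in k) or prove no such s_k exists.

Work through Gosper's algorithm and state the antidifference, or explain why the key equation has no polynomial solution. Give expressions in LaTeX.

r(k) = (k + 3)*(2*k + 11)/((k + 7)*(2*k + 9)) after simplifying.
Gosper form: A/B · C(k+1)/C(k) with A=k + 3, B=k + 7, C=k + 9/2.
Need (k + 3)·f(k+1) − (k + 6)·f(k) = k + 9/2.
Bound: deg f ≤ 3.
Coefficient equations give f(k) = k*(k + 4)*(k + 8)/30.
Then R = B(k−1)f/C = k*(k + 4)*(k + 6)*(k + 8)/(15*(2*k + 9)), so s_k = R(k)·t_k = k*(-k - 8)/(15*(k**2 + 8*k + 15)).
Check: Δs_k = (-2*k - 9)/(k**4 + 18*k**3 + 119*k**2 + 342*k + 360). ✓

s_k = \frac{k \left(- k - 8\right)}{15 \left(k^{2} + 8 k + 15\right)}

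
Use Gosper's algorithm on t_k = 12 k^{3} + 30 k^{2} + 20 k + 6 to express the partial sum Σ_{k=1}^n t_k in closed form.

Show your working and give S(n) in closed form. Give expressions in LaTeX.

The ratio is (6*k**3 + 33*k**2 + 58*k + 34)/(6*k**3 + 15*k**2 + 10*k + 3).
So A=1 and B=1, with C=k**3 + 5*k**2/2 + 5*k/3 + 1/2.
Solve (1)·f(k+1) − (1)·f(k) = k**3 + 5*k**2/2 + 5*k/3 + 1/2.
d = 4 from the (0,0,3) case.
Solve for f: f(k) = k*(3*k**3 + 4*k**2 - 2*k + 1)/12 (degree 4 ≤ 4).
Get s_k = R·t_k = k*(3*k**3 + 4*k**2 - 2*k + 1) with R(k) = B(k−1)f(k)/C(k) = k*(3*k**3 + 4*k**2 - 2*k + 1)/(2*(6*k**3 + 15*k**2 + 10*k + 3)).
Check: Δs_k = 12*k**3 + 30*k**2 + 20*k + 6. ✓
Telescope: S(n) = s_(n+1) − s_(1) = 3*n**4 + 16*n**3 + 28*n**2 + 21*n + 6 − (6) = n*(3*n**3 + 16*n**2 + 28*n + 21).

S(n) = n \left(3 n^{3} + 16 n^{2} + 28 n + 21\right)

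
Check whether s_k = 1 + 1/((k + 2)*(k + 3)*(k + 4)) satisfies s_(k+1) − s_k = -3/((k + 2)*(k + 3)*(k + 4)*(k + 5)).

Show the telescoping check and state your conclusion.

s_(k+1) = 1 + 1/((k + 3)*(k + 4)*(k + 5))
s_(k+1) − s_k = -3/((k + 2)*(k + 3)*(k + 4)*(k + 5))
(s_(k+1) − s_k) − t_k = 0

Valid — Δs_k = t_k.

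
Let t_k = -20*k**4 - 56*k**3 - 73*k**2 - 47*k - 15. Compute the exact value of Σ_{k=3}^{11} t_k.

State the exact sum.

Step 1: r(k) = (20*k**4 + 136*k**3 + 361*k**2 + 441*k + 211)/(20*k**4 + 56*k**3 + 73*k**2 + 47*k + 15).
So A=1 and B=1, with C=k**4 + 14*k**3/5 + 73*k**2/20 + 47*k/20 + 3/4.
Solve (1)·f(k+1) − (1)·f(k) = k**4 + 14*k**3/5 + 73*k**2/20 + 47*k/20 + 3/4.
From deg A=0, deg B=0, deg C=4: d=5.
Solving with deg f ≤ 5: f(k) = k*(4*k**4 + 4*k**3 + 3*k**2 + k + 3)/20.
R(k) = B(k−1)·f(k)/C(k) = k*(4*k**4 + 4*k**3 + 3*k**2 + k + 3)/(20*k**4 + 56*k**3 + 73*k**2 + 47*k + 15); s_k = R·t_k = k*(-4*k**4 - 4*k**3 - 3*k**2 - k - 3).
Δs = -20*k**4 - 56*k**3 - 73*k**2 - 47*k - 15, as required.
Telescoping: Σ = s_(12) − s_(3) = -1083636 − (-1395) = -1082241.

Σ = -1082241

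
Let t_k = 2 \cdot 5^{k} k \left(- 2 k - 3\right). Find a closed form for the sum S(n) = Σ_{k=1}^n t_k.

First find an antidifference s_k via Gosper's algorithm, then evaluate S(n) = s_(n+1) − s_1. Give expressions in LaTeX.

t_(k+1)/t_k = 5*(k + 1)*(2*k + 5)/(k*(2*k + 3)).
Take A(k)=5, B(k)=1, C(k)=k**2 + 3*k/2.
Key eq: (5)·f(k+1) = (1)·f(k) + (k**2 + 3*k/2).
Degrees (0,0,2) ⇒ d ≤ 2.
Solving with deg f ≤ 2: f(k) = k*(k - 1)/4.
Get s_k = R·t_k = 5**k*k*(1 - k) with R(k) = B(k−1)f(k)/C(k) = (k - 1)/(2*(2*k + 3)).
Check: Δs_k = 2*5**k*k*(-2*k - 3). ✓
Evaluate: s_(n+1) = 5**(n + 1)*n*(-n - 1); subtract s_(1) = 0 ⇒ S(n) = 5**(n + 1)*n*(-n - 1).

S(n) = 5^{n + 1} n \left(- n - 1\right)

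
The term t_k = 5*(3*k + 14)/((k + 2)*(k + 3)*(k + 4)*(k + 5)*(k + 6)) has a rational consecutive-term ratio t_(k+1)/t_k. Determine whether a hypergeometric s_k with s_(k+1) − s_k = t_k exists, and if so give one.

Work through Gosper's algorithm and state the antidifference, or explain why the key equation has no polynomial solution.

r(k) = (k + 2)*(3*k + 17)/((k + 7)*(3*k + 14)) after simplifying.
Take A(k)=k + 2, B(k)=k + 7, C(k)=k + 14/3.
Set up (k + 2)·f(k+1) − (k + 6)·f(k) − (k + 14/3) = 0.
deg f ≤ 4 (via 1,1,1).
Solving with deg f ≤ 4: f(k) = k*(k + 4)*(k**2 + 10*k + 31)/90.
So s_k = (B(k−1)f/C)·t_k = (k*(k + 4)*(k + 6)*(k**2 + 10*k + 31)/(30*(3*k + 14)))·t_k = k*(k**2 + 10*k + 31)/(6*(k**3 + 10*k**2 + 31*k + 30)).
Verify: 5*(3*k + 14)/(k**5 + 20*k**4 + 155*k**3 + 580*k**2 + 1044*k + 720) matches t_k.

s_k = k*(k**2 + 10*k + 31)/(6*(k**3 + 10*k**2 + 31*k + 30))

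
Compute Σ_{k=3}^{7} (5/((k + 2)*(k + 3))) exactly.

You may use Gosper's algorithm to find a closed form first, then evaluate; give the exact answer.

Σ = 1/2

The ratio is (k + 2)/(k + 4).
Gosper form: A/B · C(k+1)/C(k) with A=k + 2, B=k + 4, C=1.
Set up (k + 2)·f(k+1) − (k + 3)·f(k) − (1) = 0.
Bound: deg f ≤ 1.
A polynomial solution: f(k) = k/2.
Certificate R = B(k−1)f/C = k*(k + 3)/2 gives s_k = 5*k/(2*(k + 2)).
Check: Δs_k = 5/(k**2 + 5*k + 6). ✓
Sum = s_(8) − s_(3); s_(8) = 2, s_(3) = 3/2 ⇒ 1/2.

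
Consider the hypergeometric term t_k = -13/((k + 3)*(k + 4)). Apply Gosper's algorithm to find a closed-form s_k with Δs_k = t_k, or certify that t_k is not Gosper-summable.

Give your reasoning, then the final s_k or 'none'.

Compute t_(k+1)/t_k: get (k + 3)/(k + 5).
Gosper form: A/B · C(k+1)/C(k) with A=k + 3, B=k + 5, C=1.
Need (k + 3)·f(k+1) − (k + 4)·f(k) = 1.
deg f ≤ 1 (via 1,1,0).
Solving with deg f ≤ 1: f(k) = k/3.
R(k) = B(k−1)·f(k)/C(k) = k*(k + 4)/3; s_k = R·t_k = -13*k/(3*k + 9).
s_(k+1) − s_k = -13/(k**2 + 7*k + 12) = t_k.

s_k = -13*k/(3*k + 9)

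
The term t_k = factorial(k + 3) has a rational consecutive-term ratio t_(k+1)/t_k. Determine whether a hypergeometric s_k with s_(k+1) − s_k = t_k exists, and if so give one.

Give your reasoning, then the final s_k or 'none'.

none (Gosper's algorithm certifies no s_k)

Step 1: r(k) = k + 4.
Normal form (A,B,C) = (k + 4, 1, 1).
Solve (k + 4)·f(k+1) − (1)·f(k) = 1.
Bound: deg f ≤ -1.
Bound -1 < 0, so the key equation has no polynomial solution.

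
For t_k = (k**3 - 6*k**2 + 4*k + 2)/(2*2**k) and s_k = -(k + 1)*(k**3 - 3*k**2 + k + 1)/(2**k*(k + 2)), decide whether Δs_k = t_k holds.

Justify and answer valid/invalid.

Invalid: residual (-k**4 + 2*k**3 + 14*k**2 - 12*k - 6)/(2*2**k*(k**2 + 5*k + 6)) ≠ 0.

s_(k+1) = k*(-k**3 - 2*k**2 + 2*k + 4)/(2*2**k*(k + 3))
s_(k+1) − s_k = (k**5 - 2*k**4 - 18*k**3 + 22*k + 6)/(2*2**k*(k**2 + 5*k + 6))
(s_(k+1) − s_k) − t_k = (-k**4 + 2*k**3 + 14*k**2 - 12*k - 6)/(2*2**k*(k**2 + 5*k + 6))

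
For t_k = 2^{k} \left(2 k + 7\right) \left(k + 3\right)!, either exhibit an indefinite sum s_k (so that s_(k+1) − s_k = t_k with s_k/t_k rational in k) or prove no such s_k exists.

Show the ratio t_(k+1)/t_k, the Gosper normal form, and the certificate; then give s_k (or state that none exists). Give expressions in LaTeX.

Compute t_(k+1)/t_k: get 2*(k + 4)*(2*k + 9)/(2*k + 7).
Normal form (A,B,C) = (2*k + 8, 1, k + 7/2).
Need (2*k + 8)·f(k+1) − (1)·f(k) = k + 7/2.
Bound: deg f ≤ 0.
Match coefficients ⇒ f(k) = 1/2.
Then R = B(k−1)f/C = 1/(2*k + 7), so s_k = R(k)·t_k = 2**k*factorial(k + 3).
s_(k+1) − s_k = 2**k*(2*k + 7)*factorial(k + 3) = t_k.

s_k = 2^{k} \left(k + 3\right)!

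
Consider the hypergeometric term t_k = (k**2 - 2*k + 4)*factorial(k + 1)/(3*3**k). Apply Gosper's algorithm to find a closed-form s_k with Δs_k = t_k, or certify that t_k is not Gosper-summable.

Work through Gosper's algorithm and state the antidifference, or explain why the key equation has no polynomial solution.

s_k = (k - 2)*factorial(k + 1)/3**k

The ratio is (k + 2)*(-2*k + (k + 1)**2 + 2)/(3*(k**2 - 2*k + 4)).
Gosper form: A/B · C(k+1)/C(k) with A=k/3 + 2/3, B=1, C=k**2 - 2*k + 4.
Need (k/3 + 2/3)·f(k+1) − (1)·f(k) = k**2 - 2*k + 4.
From deg A=1, deg B=0, deg C=2: d=1.
Coefficient equations give f(k) = 3*(k - 2).
Get s_k = R·t_k = (k - 2)*factorial(k + 1)/3**k with R(k) = B(k−1)f(k)/C(k) = 3*(k - 2)/(k**2 - 2*k + 4).
Δs = (k**2 - 2*k + 4)*factorial(k + 1)/(3*3**k), as required.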